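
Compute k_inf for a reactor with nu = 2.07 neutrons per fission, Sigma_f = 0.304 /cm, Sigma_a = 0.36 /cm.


k_inf = nu * Sigma_f / Sigma_a
k_inf = 2.07 * 0.304 / 0.36
k_inf = 1.7480

1.7480


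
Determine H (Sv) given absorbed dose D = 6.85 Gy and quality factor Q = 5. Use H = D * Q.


H = D * Q
H = 6.85 * 5
H = 34.250 Sv

34.250


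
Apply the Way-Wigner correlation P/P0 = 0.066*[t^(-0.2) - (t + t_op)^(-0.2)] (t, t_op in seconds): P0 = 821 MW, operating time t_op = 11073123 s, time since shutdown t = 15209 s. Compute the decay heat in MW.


P/P0 = 0.066 * [t^(-0.2) - (t + t_op)^(-0.2)]
P/P0 = 0.066 * [15209^(-0.2) - (15209 + 11073123)^(-0.2)]
P/P0 = 0.066 * [0.1457404 - 0.03899660] = 0.007045091
P = 821 * 0.007045091 = 5.7840 MW

5.7840


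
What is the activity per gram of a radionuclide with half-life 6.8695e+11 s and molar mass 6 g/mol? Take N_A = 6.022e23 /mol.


lambda = ln(2) / t_half = ln(2) / 6.8695e+11 = 1.009021e-12 /s
SA = lambda * N_A / M
SA = 1.009021e-12 * 6.022e23 / 6
SA = 1.0127e+11 Bq/g

1.0127e+11


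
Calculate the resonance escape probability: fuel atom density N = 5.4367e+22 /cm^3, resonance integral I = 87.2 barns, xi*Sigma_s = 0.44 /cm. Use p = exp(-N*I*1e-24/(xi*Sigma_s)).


p = exp(-N * I * 1e-24 / (xi*Sigma_s))
p = exp(-5.4367e+22 * 87.2 * 1e-24 / 0.44)
p = 2.0925e-05

2.0925e-05


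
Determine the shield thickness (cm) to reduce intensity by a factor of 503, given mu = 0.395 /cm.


x = ln(factor) / mu
x = ln(503) / 0.395
x = 15.748 cm

15.748


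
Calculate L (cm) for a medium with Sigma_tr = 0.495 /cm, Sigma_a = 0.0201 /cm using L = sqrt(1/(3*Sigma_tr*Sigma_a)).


D = 1 / (3 * Sigma_tr) = 1 / (3 * 0.495) = 0.6734007 cm
L = sqrt(D / Sigma_a)
L = sqrt(0.6734007 / 0.0201)
L = 5.7881 cm

5.7881


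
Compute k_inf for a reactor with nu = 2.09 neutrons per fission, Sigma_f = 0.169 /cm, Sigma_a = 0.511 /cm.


k_inf = nu * Sigma_f / Sigma_a
k_inf = 2.09 * 0.169 / 0.511
k_inf = 0.69121

0.69121


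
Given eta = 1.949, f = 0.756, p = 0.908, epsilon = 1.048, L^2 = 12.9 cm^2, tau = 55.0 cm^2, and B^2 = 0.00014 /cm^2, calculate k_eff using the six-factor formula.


k_inf = eta*f*p*eps = 1.949*0.756*0.908*1.048 = 1.402106
P_TNL = 1/(1 + L^2*B^2) = 1/(1 + 12.9*0.00014) = 0.9981973
P_FNL = exp(-B^2*tau) = exp(-0.00014*55.0) = 0.9923296
k_eff = k_inf * P_TNL * P_FNL = 1.402106 * 0.9981973 * 0.9923296
k_eff = 1.3888

1.3888


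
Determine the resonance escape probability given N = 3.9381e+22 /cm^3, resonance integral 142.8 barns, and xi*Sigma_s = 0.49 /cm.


p = exp(-N * I * 1e-24 / (xi*Sigma_s))
p = exp(-3.9381e+22 * 142.8 * 1e-24 / 0.49)
p = 1.0368e-05

1.0368e-05


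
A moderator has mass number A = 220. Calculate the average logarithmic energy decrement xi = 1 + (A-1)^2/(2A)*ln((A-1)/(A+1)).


xi = 1 + (A-1)^2/(2A) * ln((A-1)/(A+1))
xi = 1 + (220-1)^2/(2*220) * ln((220-1)/(220 +1))
xi = 0.0090634

0.0090634


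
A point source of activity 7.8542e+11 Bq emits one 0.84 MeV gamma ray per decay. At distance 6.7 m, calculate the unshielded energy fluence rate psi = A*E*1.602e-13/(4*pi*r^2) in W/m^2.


psi = A * E * 1.602e-13 / (4*pi*r^2)
psi = 7.8542e+11 * 0.84 * 1.602e-13 / (4*pi*6.7^2)
psi = 1.8736e-04 W/m^2

1.8736e-04


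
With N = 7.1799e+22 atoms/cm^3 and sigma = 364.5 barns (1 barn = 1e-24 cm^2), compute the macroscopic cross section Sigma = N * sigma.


Sigma = N * sigma_barns * 1e-24
Sigma = 7.1799e+22 * 364.5 * 1e-24
Sigma = 26.171 /cm

26.171


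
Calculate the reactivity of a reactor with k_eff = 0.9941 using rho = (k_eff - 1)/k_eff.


rho = (k_eff - 1) / k_eff
rho = (0.9941 - 1) / 0.9941
rho = -0.0059350

-0.0059350


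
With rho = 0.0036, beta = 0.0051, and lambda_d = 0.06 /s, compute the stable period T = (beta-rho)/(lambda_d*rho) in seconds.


T = (beta - rho) / (lambda_d * rho)
T = (0.0051 - 0.0036) / (0.06 * 0.0036)
T = 6.9444 s

6.9444


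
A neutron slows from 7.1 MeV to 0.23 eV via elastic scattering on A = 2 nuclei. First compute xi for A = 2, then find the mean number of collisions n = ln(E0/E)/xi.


xi = 1 + (A-1)^2/(2A)*ln((A-1)/(A+1)) = 0.7253469 (for A = 2)
n = ln(E0/E) / xi
n = ln(7.1e6 / 0.23) / 0.7253469
n = ln(3.086957e+07) / 0.7253469 = 23.775

23.775


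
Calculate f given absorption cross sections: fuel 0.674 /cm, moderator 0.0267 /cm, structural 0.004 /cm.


f = Sigma_a_fuel / (Sigma_a_fuel + Sigma_a_mod + Sigma_a_other)
f = 0.674 / (0.674 + 0.0267 + 0.004)
f = 0.95644

0.95644


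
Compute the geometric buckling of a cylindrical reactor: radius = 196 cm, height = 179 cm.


B^2 = (2.405/R)^2 + (pi/H)^2
B^2 = (2.405/196)^2 + (pi/179)^2
B^2 = 4.5859e-04 /cm^2

4.5859e-04


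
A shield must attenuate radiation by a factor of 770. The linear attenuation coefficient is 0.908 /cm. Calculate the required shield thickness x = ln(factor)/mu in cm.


x = ln(factor) / mu
x = ln(770) / 0.908
x = 7.3198 cm

7.3198


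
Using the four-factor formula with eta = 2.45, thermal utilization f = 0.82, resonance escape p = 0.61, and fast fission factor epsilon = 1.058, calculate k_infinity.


k_inf = eta * f * p * epsilon
k_inf = 2.45 * 0.82 * 0.61 * 1.058
k_inf = 1.2966

1.2966


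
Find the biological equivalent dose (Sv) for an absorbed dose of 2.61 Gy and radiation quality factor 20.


H = D * Q
H = 2.61 * 20
H = 52.200 Sv

52.200


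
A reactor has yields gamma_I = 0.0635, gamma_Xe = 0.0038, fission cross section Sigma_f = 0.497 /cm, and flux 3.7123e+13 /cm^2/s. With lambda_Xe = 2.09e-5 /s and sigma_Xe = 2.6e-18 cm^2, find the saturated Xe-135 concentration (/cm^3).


Xe_eq = (gamma_I + gamma_Xe) * Sigma_f * phi / (lambda_Xe + sigma_Xe * phi)
Numerator = (0.0635 + 0.0038) * 0.497 * 3.7123e+13 = 1.241694e+12
Denominator = 2.09e-5 + 2.6e-18 * 3.7123e+13 = 1.174198e-04
Xe_eq = 1.241694e+12 / 1.174198e-04 = 1.0575e+16 /cm^3

1.0575e+16


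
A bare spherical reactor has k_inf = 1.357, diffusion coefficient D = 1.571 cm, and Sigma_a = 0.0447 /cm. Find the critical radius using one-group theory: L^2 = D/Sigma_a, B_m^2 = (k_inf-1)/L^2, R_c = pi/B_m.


L^2 = D / Sigma_a = 1.571 / 0.0447 = 35.14541 cm^2
B_m^2 = (k_inf - 1) / L^2 = (1.357 - 1) / 35.14541 = 0.01015780 /cm^2
For a bare sphere: B_g = pi/R, so R_c = pi / sqrt(B_m^2)
R_c = pi / sqrt(0.01015780) = 31.171 cm

31.171


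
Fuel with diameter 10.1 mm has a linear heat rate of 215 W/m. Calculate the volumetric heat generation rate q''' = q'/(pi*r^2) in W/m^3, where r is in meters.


r = D / 2 / 1000 = 10.1 / 2 / 1000 = 0.00505 m
q''' = q' / (pi * r^2)
q''' = 215 / (pi * 0.00505^2)
q''' = 2.6835e+06 W/m^3

2.6835e+06


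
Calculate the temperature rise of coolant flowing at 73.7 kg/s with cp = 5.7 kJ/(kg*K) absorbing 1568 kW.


dT = Q / (m_dot * cp)
dT = 1568 / (73.7 * 5.7)
dT = 3.7325 C

3.7325


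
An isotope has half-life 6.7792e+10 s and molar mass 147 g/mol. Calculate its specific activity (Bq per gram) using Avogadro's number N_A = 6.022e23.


lambda = ln(2) / t_half = ln(2) / 6.7792e+10 = 1.022462e-11 /s
SA = lambda * N_A / M
SA = 1.022462e-11 * 6.022e23 / 147
SA = 4.1886e+10 Bq/g

4.1886e+10


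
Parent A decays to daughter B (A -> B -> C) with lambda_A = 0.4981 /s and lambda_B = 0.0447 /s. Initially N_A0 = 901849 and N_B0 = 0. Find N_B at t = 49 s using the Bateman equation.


N_B(t) = lambda_A * N_A0 / (lambda_B - lambda_A) * [exp(-lambda_A*t) - exp(-lambda_B*t)]
exp(-0.4981*49) = 2.513148e-11; exp(-0.0447*49) = 0.1118832
N_B = 0.4981 * 901849 / (0.0447 - 0.4981) * (2.513148e-11 - 0.1118832)
N_B = 110849

110849


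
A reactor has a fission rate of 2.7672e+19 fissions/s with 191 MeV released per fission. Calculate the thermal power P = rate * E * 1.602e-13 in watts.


P = fission_rate * E_MeV * 1.602e-13
P = 2.7672e+19 * 191 * 1.602e-13
P = 8.4671e+08 W

8.4671e+08


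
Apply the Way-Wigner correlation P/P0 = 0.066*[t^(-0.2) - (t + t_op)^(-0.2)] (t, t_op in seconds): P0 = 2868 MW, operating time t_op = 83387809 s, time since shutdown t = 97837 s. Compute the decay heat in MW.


P/P0 = 0.066 * [t^(-0.2) - (t + t_op)^(-0.2)]
P/P0 = 0.066 * [97837^(-0.2) - (97837 + 83387809)^(-0.2)]
P/P0 = 0.066 * [0.1004383 - 0.02604220] = 0.004910143
P = 2868 * 0.004910143 = 14.082 MW

14.082


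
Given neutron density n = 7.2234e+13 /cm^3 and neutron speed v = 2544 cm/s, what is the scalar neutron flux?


phi = n * v
phi = 7.2234e+13 * 2544
phi = 1.8376e+17 /cm^2/s

1.8376e+17


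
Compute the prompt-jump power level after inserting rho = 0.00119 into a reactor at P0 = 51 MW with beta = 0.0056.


P1/P0 = beta / (beta - rho)
P1/P0 = 0.0056 / (0.0056 - 0.00119) = 1.269841
P1 = 51 * 1.269841 = 64.762 MW

64.762


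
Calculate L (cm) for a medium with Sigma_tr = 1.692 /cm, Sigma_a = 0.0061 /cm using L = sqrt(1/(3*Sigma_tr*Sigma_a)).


D = 1 / (3 * Sigma_tr) = 1 / (3 * 1.692) = 0.1970055 cm
L = sqrt(D / Sigma_a)
L = sqrt(0.1970055 / 0.0061)
L = 5.6830 cm

5.6830


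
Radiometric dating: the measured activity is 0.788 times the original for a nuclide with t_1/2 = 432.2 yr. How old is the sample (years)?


lambda = ln(2) / t_half = ln(2) / 432.2 = 0.001603765 /yr
t = -ln(A/A0) / lambda
t = -ln(0.788) / 0.001603765
t = 148.56 yr

148.56


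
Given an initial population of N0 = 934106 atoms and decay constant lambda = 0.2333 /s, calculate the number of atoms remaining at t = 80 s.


N = N0 * exp(-lambda * t)
N = 934106 * exp(-0.2333 * 80)
N = 0.0073236

0.0073236


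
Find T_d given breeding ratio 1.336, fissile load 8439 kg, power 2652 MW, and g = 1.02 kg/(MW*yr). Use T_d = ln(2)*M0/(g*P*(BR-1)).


Breeding gain G = BR - 1 = 1.336 - 1 = 0.336
Fissile production rate = g * P * G = 1.02 * 2652 * 0.336 = 908.89344 kg/yr
T_d = ln(2) * M0 / (g * P * G)
T_d = ln(2) * 8439 / 908.89344 = 6.4358 yr

6.4358


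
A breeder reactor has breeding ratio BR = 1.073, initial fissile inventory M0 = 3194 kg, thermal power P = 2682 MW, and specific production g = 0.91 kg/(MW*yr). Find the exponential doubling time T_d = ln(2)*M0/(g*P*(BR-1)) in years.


Breeding gain G = BR - 1 = 1.073 - 1 = 0.073
Fissile production rate = g * P * G = 0.91 * 2682 * 0.073 = 178.16526 kg/yr
T_d = ln(2) * M0 / (g * P * G)
T_d = ln(2) * 3194 / 178.16526 = 12.426 yr

12.426


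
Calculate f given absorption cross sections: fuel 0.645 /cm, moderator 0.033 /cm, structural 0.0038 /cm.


f = Sigma_a_fuel / (Sigma_a_fuel + Sigma_a_mod + Sigma_a_other)
f = 0.645 / (0.645 + 0.033 + 0.0038)
f = 0.94603

0.94603


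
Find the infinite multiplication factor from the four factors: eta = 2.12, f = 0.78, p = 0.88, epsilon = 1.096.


k_inf = eta * f * p * epsilon
k_inf = 2.12 * 0.78 * 0.88 * 1.096
k_inf = 1.5949

1.5949


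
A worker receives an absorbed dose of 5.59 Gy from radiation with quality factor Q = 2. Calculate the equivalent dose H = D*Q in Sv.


H = D * Q
H = 5.59 * 2
H = 11.180 Sv

11.180


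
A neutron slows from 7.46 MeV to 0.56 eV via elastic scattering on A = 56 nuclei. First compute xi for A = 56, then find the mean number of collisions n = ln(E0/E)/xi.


xi = 1 + (A-1)^2/(2A)*ln((A-1)/(A+1)) = 0.03529286 (for A = 56)
n = ln(E0/E) / xi
n = ln(7.46e6 / 0.56) / 0.03529286
n = ln(1.332143e+07) / 0.03529286 = 464.82

464.82


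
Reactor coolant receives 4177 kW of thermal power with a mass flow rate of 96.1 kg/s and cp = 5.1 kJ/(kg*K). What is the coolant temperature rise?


dT = Q / (m_dot * cp)
dT = 4177 / (96.1 * 5.1)
dT = 8.5226 C

8.5226


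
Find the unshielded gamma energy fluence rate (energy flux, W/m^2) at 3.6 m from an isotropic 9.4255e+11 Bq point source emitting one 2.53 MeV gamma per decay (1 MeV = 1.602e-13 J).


psi = A * E * 1.602e-13 / (4*pi*r^2)
psi = 9.4255e+11 * 2.53 * 1.602e-13 / (4*pi*3.6^2)
psi = 0.0023457 W/m^2

0.0023457


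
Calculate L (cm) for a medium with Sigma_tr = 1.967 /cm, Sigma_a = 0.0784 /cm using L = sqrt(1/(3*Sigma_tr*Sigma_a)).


D = 1 / (3 * Sigma_tr) = 1 / (3 * 1.967) = 0.1694628 cm
L = sqrt(D / Sigma_a)
L = sqrt(0.1694628 / 0.0784)
L = 1.4702 cm

1.4702


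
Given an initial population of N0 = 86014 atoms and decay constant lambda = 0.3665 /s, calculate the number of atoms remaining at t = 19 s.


N = N0 * exp(-lambda * t)
N = 86014 * exp(-0.3665 * 19)
N = 81.350

81.350


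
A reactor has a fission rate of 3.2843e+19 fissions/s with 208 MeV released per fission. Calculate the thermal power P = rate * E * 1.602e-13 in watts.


P = fission_rate * E_MeV * 1.602e-13
P = 3.2843e+19 * 208 * 1.602e-13
P = 1.0944e+09 W

1.0944e+09


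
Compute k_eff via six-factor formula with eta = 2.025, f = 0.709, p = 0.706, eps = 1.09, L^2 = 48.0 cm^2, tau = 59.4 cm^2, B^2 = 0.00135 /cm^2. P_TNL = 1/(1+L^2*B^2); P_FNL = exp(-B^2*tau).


k_inf = eta*f*p*eps = 2.025*0.709*0.706*1.09 = 1.104848
P_TNL = 1/(1 + L^2*B^2) = 1/(1 + 48.0*0.00135) = 0.9391435
P_FNL = exp(-B^2*tau) = exp(-0.00135*59.4) = 0.9229410
k_eff = k_inf * P_TNL * P_FNL = 1.104848 * 0.9391435 * 0.9229410
k_eff = 0.95765

0.95765


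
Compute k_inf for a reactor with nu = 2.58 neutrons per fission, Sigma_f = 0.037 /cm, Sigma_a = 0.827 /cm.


k_inf = nu * Sigma_f / Sigma_a
k_inf = 2.58 * 0.037 / 0.827
k_inf = 0.11543

0.11543


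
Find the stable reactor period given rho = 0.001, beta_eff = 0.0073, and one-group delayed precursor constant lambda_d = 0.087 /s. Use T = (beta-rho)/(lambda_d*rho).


T = (beta - rho) / (lambda_d * rho)
T = (0.0073 - 0.001) / (0.087 * 0.001)
T = 72.414 s

72.414


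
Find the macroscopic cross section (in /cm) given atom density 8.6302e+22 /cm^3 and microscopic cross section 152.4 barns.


Sigma = N * sigma_barns * 1e-24
Sigma = 8.6302e+22 * 152.4 * 1e-24
Sigma = 13.152 /cm

13.152


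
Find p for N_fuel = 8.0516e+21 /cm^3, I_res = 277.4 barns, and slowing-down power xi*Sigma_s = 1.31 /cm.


p = exp(-N * I * 1e-24 / (xi*Sigma_s))
p = exp(-8.0516e+21 * 277.4 * 1e-24 / 1.31)
p = 0.18178

0.18178


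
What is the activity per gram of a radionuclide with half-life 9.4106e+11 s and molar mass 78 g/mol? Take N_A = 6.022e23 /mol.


lambda = ln(2) / t_half = ln(2) / 9.4106e+11 = 7.365600e-13 /s
SA = lambda * N_A / M
SA = 7.365600e-13 * 6.022e23 / 78
SA = 5.6866e+09 Bq/g

5.6866e+09


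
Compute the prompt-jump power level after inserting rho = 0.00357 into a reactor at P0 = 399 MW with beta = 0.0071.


P1/P0 = beta / (beta - rho)
P1/P0 = 0.0071 / (0.0071 - 0.00357) = 2.011331
P1 = 399 * 2.011331 = 802.52 MW

802.52


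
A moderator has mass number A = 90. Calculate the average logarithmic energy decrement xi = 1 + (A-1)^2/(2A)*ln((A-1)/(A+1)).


xi = 1 + (A-1)^2/(2A) * ln((A-1)/(A+1))
xi = 1 + (90-1)^2/(2*90) * ln((90-1)/(90 +1))
xi = 0.022059

0.022059


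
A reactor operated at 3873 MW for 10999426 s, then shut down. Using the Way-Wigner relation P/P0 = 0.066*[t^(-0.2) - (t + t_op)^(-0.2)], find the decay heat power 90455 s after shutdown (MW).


P/P0 = 0.066 * [t^(-0.2) - (t + t_op)^(-0.2)]
P/P0 = 0.066 * [90455^(-0.2) - (90455 + 10999426)^(-0.2)]
P/P0 = 0.066 * [0.1020266 - 0.03899551] = 0.004160052
P = 3873 * 0.004160052 = 16.112 MW

16.112


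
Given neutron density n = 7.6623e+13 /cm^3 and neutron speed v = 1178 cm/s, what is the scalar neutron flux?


phi = n * v
phi = 7.6623e+13 * 1178
phi = 9.0262e+16 /cm^2/s

9.0262e+16


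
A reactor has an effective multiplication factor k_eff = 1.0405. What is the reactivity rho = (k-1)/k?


rho = (k_eff - 1) / k_eff
rho = (1.0405 - 1) / 1.0405
rho = 0.038924

0.038924


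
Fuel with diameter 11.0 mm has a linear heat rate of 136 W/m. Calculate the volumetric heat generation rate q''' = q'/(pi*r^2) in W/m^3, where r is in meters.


r = D / 2 / 1000 = 11.0 / 2 / 1000 = 0.0055 m
q''' = q' / (pi * r^2)
q''' = 136 / (pi * 0.0055^2)
q''' = 1.4311e+06 W/m^3

1.4311e+06


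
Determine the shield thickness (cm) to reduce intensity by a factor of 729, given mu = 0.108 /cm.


x = ln(factor) / mu
x = ln(729) / 0.108
x = 61.034 cm

61.034


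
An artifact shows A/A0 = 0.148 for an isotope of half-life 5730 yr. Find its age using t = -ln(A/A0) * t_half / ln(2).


lambda = ln(2) / t_half = ln(2) / 5730 = 1.209681e-04 /yr
t = -ln(A/A0) / lambda
t = -ln(0.148) / 1.209681e-04
t = 15794 yr

15794


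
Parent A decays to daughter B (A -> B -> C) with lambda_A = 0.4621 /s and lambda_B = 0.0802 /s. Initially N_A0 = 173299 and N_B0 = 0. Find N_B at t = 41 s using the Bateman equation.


N_B(t) = lambda_A * N_A0 / (lambda_B - lambda_A) * [exp(-lambda_A*t) - exp(-lambda_B*t)]
exp(-0.4621*41) = 5.913074e-09; exp(-0.0802*41) = 0.03732097
N_B = 0.4621 * 173299 / (0.0802 - 0.4621) * (5.913074e-09 - 0.03732097)
N_B = 7825.9

7825.9


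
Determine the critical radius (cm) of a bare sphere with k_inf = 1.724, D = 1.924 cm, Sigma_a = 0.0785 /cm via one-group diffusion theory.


L^2 = D / Sigma_a = 1.924 / 0.0785 = 24.50955 cm^2
B_m^2 = (k_inf - 1) / L^2 = (1.724 - 1) / 24.50955 = 0.02953951 /cm^2
For a bare sphere: B_g = pi/R, so R_c = pi / sqrt(B_m^2)
R_c = pi / sqrt(0.02953951) = 18.279 cm

18.279


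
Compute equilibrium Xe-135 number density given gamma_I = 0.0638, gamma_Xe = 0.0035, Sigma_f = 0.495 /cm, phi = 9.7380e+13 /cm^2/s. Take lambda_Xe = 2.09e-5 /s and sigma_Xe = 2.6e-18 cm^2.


Xe_eq = (gamma_I + gamma_Xe) * Sigma_f * phi / (lambda_Xe + sigma_Xe * phi)
Numerator = (0.0638 + 0.0035) * 0.495 * 9.7380e+13 = 3.244069e+12
Denominator = 2.09e-5 + 2.6e-18 * 9.7380e+13 = 2.740880e-04
Xe_eq = 3.244069e+12 / 2.740880e-04 = 1.1836e+16 /cm^3

1.1836e+16


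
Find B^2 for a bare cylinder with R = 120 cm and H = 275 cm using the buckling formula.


B^2 = (2.405/R)^2 + (pi/H)^2
B^2 = (2.405/120)^2 + (pi/275)^2
B^2 = 5.3218e-04 /cm^2

5.3218e-04


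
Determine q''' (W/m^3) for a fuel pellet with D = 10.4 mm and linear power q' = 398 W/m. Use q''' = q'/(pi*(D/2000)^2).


r = D / 2 / 1000 = 10.4 / 2 / 1000 = 0.0052 m
q''' = q' / (pi * r^2)
q''' = 398 / (pi * 0.0052^2)
q''' = 4.6852e+06 W/m^3

4.6852e+06


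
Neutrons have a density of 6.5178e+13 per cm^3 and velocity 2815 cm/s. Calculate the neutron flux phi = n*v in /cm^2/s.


phi = n * v
phi = 6.5178e+13 * 2815
phi = 1.8348e+17 /cm^2/s

1.8348e+17


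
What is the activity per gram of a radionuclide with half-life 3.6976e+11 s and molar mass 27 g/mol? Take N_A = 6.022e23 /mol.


lambda = ln(2) / t_half = ln(2) / 3.6976e+11 = 1.874587e-12 /s
SA = lambda * N_A / M
SA = 1.874587e-12 * 6.022e23 / 27
SA = 4.1810e+10 Bq/g

4.1810e+10


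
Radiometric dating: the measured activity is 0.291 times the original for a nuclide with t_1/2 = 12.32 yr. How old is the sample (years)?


lambda = ln(2) / t_half = ln(2) / 12.32 = 0.05626195 /yr
t = -ln(A/A0) / lambda
t = -ln(0.291) / 0.05626195
t = 21.941 yr

21.941


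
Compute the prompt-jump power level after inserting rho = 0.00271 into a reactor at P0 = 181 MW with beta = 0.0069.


P1/P0 = beta / (beta - rho)
P1/P0 = 0.0069 / (0.0069 - 0.00271) = 1.646778
P1 = 181 * 1.646778 = 298.07 MW

298.07


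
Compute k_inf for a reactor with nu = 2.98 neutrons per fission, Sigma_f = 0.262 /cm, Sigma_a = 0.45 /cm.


k_inf = nu * Sigma_f / Sigma_a
k_inf = 2.98 * 0.262 / 0.45
k_inf = 1.7350

1.7350


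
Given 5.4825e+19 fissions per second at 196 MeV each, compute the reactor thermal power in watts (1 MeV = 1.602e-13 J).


P = fission_rate * E_MeV * 1.602e-13
P = 5.4825e+19 * 196 * 1.602e-13
P = 1.7215e+09 W

1.7215e+09


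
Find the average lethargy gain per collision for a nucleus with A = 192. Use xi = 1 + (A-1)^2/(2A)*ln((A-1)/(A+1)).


xi = 1 + (A-1)^2/(2A) * ln((A-1)/(A+1))
xi = 1 + (192-1)^2/(2*192) * ln((192-1)/(192 +1))
xi = 0.010381

0.010381


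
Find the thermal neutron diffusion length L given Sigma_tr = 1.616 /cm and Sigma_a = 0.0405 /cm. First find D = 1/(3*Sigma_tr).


D = 1 / (3 * Sigma_tr) = 1 / (3 * 1.616) = 0.2062706 cm
L = sqrt(D / Sigma_a)
L = sqrt(0.2062706 / 0.0405)
L = 2.2568 cm

2.2568


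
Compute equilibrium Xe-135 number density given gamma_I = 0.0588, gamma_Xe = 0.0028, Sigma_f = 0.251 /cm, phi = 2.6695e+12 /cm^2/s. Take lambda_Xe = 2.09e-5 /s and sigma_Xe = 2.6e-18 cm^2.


Xe_eq = (gamma_I + gamma_Xe) * Sigma_f * phi / (lambda_Xe + sigma_Xe * phi)
Numerator = (0.0588 + 0.0028) * 0.251 * 2.6695e+12 = 4.127474e+10
Denominator = 2.09e-5 + 2.6e-18 * 2.6695e+12 = 2.784070e-05
Xe_eq = 4.127474e+10 / 2.784070e-05 = 1.4825e+15 /cm^3

1.4825e+15


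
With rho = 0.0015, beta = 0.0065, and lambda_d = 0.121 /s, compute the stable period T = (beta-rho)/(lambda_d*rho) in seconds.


T = (beta - rho) / (lambda_d * rho)
T = (0.0065 - 0.0015) / (0.121 * 0.0015)
T = 27.548 s

27.548


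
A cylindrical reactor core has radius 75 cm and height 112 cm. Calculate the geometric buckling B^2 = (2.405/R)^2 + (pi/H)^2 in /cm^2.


B^2 = (2.405/R)^2 + (pi/H)^2
B^2 = (2.405/75)^2 + (pi/112)^2
B^2 = 0.0018151 /cm^2

0.0018151


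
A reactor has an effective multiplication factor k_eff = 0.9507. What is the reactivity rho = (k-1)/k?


rho = (k_eff - 1) / k_eff
rho = (0.9507 - 1) / 0.9507
rho = -0.051857

-0.051857


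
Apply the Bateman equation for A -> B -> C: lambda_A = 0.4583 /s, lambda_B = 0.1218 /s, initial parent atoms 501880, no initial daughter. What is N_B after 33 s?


N_B(t) = lambda_A * N_A0 / (lambda_B - lambda_A) * [exp(-lambda_A*t) - exp(-lambda_B*t)]
exp(-0.4583*33) = 2.702550e-07; exp(-0.1218*33) = 0.01796374
N_B = 0.4583 * 501880 / (0.1218 - 0.4583) * (2.702550e-07 - 0.01796374)
N_B = 12279

12279


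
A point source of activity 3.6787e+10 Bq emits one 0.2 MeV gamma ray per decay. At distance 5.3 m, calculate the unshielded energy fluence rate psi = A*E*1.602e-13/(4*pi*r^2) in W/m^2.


psi = A * E * 1.602e-13 / (4*pi*r^2)
psi = 3.6787e+10 * 0.2 * 1.602e-13 / (4*pi*5.3^2)
psi = 3.3391e-06 W/m^2

3.3391e-06


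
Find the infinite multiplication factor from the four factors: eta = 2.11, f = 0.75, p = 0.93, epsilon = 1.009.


k_inf = eta * f * p * epsilon
k_inf = 2.11 * 0.75 * 0.93 * 1.009
k_inf = 1.4850

1.4850


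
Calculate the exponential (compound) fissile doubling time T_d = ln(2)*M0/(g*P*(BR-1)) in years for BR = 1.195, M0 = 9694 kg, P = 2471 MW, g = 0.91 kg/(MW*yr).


Breeding gain G = BR - 1 = 1.195 - 1 = 0.195
Fissile production rate = g * P * G = 0.91 * 2471 * 0.195 = 438.47895 kg/yr
T_d = ln(2) * M0 / (g * P * G)
T_d = ln(2) * 9694 / 438.47895 = 15.324 yr

15.324


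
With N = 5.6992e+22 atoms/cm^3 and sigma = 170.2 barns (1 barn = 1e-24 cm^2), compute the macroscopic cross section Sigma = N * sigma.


Sigma = N * sigma_barns * 1e-24
Sigma = 5.6992e+22 * 170.2 * 1e-24
Sigma = 9.7000 /cm

9.7000


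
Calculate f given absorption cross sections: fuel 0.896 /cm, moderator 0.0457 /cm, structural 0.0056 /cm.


f = Sigma_a_fuel / (Sigma_a_fuel + Sigma_a_mod + Sigma_a_other)
f = 0.896 / (0.896 + 0.0457 + 0.0056)
f = 0.94585

0.94585


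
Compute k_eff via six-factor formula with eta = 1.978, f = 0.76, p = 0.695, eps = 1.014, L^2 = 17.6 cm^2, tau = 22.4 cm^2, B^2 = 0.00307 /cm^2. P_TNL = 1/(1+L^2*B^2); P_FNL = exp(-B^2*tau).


k_inf = eta*f*p*eps = 1.978*0.76*0.695*1.014 = 1.059407
P_TNL = 1/(1 + L^2*B^2) = 1/(1 + 17.6*0.00307) = 0.9487378
P_FNL = exp(-B^2*tau) = exp(-0.00307*22.4) = 0.9335432
k_eff = k_inf * P_TNL * P_FNL = 1.059407 * 0.9487378 * 0.9335432
k_eff = 0.93830

0.93830


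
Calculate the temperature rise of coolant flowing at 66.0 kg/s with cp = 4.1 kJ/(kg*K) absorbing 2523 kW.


dT = Q / (m_dot * cp)
dT = 2523 / (66.0 * 4.1)
dT = 9.3237 C

9.3237


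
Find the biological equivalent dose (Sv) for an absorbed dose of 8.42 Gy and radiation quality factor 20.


H = D * Q
H = 8.42 * 20
H = 168.40 Sv

168.40


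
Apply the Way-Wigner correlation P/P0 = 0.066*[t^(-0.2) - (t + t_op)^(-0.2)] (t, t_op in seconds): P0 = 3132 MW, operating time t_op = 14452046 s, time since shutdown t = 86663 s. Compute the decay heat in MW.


P/P0 = 0.066 * [t^(-0.2) - (t + t_op)^(-0.2)]
P/P0 = 0.066 * [86663^(-0.2) - (86663 + 14452046)^(-0.2)]
P/P0 = 0.066 * [0.1029042 - 0.03693982] = 0.004353649
P = 3132 * 0.004353649 = 13.636 MW

13.636


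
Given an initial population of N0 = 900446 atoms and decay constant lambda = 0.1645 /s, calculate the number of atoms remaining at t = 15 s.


N = N0 * exp(-lambda * t)
N = 900446 * exp(-0.1645 * 15)
N = 76355

76355


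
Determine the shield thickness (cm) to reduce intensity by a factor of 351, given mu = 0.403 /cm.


x = ln(factor) / mu
x = ln(351) / 0.403
x = 14.543 cm

14.543


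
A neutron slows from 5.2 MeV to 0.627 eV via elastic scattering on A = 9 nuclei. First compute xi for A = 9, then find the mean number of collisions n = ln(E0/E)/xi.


xi = 1 + (A-1)^2/(2A)*ln((A-1)/(A+1)) = 0.2066007 (for A = 9)
n = ln(E0/E) / xi
n = ln(5.2e6 / 0.627) / 0.2066007
n = ln(8.293461e+06) / 0.2066007 = 77.110

77.110


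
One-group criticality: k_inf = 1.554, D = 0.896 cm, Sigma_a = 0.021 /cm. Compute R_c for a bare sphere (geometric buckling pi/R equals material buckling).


L^2 = D / Sigma_a = 0.896 / 0.021 = 42.66667 cm^2
B_m^2 = (k_inf - 1) / L^2 = (1.554 - 1) / 42.66667 = 0.01298437 /cm^2
For a bare sphere: B_g = pi/R, so R_c = pi / sqrt(B_m^2)
R_c = pi / sqrt(0.01298437) = 27.570 cm

27.570


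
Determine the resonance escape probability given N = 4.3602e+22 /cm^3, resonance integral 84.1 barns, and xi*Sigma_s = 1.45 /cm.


p = exp(-N * I * 1e-24 / (xi*Sigma_s))
p = exp(-4.3602e+22 * 84.1 * 1e-24 / 1.45)
p = 0.079745

0.079745


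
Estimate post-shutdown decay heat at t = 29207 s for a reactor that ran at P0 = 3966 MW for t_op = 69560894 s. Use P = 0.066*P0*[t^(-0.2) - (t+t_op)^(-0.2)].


P/P0 = 0.066 * [t^(-0.2) - (t + t_op)^(-0.2)]
P/P0 = 0.066 * [29207^(-0.2) - (29207 + 69560894)^(-0.2)]
P/P0 = 0.066 * [0.1279094 - 0.02700788] = 0.006659500
P = 3966 * 0.006659500 = 26.412 MW

26.412


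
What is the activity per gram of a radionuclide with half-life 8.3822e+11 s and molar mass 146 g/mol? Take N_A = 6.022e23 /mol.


lambda = ln(2) / t_half = ln(2) / 8.3822e+11 = 8.269275e-13 /s
SA = lambda * N_A / M
SA = 8.269275e-13 * 6.022e23 / 146
SA = 3.4108e+09 Bq/g

3.4108e+09


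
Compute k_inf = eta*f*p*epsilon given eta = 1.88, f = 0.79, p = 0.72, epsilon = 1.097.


k_inf = eta * f * p * epsilon
k_inf = 1.88 * 0.79 * 0.72 * 1.097
k_inf = 1.1731

1.1731


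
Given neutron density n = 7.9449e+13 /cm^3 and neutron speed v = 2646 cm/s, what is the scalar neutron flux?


phi = n * v
phi = 7.9449e+13 * 2646
phi = 2.1022e+17 /cm^2/s

2.1022e+17


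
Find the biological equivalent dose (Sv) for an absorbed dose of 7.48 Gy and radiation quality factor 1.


H = D * Q
H = 7.48 * 1
H = 7.4800 Sv

7.4800


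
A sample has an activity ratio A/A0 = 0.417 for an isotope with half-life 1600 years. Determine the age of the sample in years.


lambda = ln(2) / t_half = ln(2) / 1600 = 4.332170e-04 /yr
t = -ln(A/A0) / lambda
t = -ln(0.417) / 4.332170e-04
t = 2019.0 yr

2019.0


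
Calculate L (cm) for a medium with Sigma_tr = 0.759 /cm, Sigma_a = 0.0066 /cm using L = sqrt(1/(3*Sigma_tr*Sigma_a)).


D = 1 / (3 * Sigma_tr) = 1 / (3 * 0.759) = 0.4391744 cm
L = sqrt(D / Sigma_a)
L = sqrt(0.4391744 / 0.0066)
L = 8.1573 cm

8.1573


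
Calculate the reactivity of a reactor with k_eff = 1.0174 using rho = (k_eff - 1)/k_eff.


rho = (k_eff - 1) / k_eff
rho = (1.0174 - 1) / 1.0174
rho = 0.017102

0.017102


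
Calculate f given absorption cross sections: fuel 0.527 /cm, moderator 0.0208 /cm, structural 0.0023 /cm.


f = Sigma_a_fuel / (Sigma_a_fuel + Sigma_a_mod + Sigma_a_other)
f = 0.527 / (0.527 + 0.0208 + 0.0023)
f = 0.95801

0.95801


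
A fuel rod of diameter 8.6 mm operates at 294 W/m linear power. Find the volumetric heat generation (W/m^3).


r = D / 2 / 1000 = 8.6 / 2 / 1000 = 0.0043 m
q''' = q' / (pi * r^2)
q''' = 294 / (pi * 0.0043^2)
q''' = 5.0613e+06 W/m^3

5.0613e+06


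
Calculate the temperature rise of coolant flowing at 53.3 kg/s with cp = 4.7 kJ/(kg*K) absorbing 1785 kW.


dT = Q / (m_dot * cp)
dT = 1785 / (53.3 * 4.7)
dT = 7.1255 C

7.1255


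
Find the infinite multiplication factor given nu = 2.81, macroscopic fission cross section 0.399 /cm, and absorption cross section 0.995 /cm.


k_inf = nu * Sigma_f / Sigma_a
k_inf = 2.81 * 0.399 / 0.995
k_inf = 1.1268

1.1268


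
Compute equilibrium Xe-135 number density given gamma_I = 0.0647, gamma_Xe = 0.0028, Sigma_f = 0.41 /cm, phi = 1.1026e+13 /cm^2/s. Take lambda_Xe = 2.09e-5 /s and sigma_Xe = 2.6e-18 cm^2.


Xe_eq = (gamma_I + gamma_Xe) * Sigma_f * phi / (lambda_Xe + sigma_Xe * phi)
Numerator = (0.0647 + 0.0028) * 0.41 * 1.1026e+13 = 3.051445e+11
Denominator = 2.09e-5 + 2.6e-18 * 1.1026e+13 = 4.956760e-05
Xe_eq = 3.051445e+11 / 4.956760e-05 = 6.1561e+15 /cm^3

6.1561e+15


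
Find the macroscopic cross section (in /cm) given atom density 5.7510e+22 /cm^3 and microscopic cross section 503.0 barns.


Sigma = N * sigma_barns * 1e-24
Sigma = 5.7510e+22 * 503.0 * 1e-24
Sigma = 28.928 /cm

28.928


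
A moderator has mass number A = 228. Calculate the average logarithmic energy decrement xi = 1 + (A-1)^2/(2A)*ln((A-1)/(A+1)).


xi = 1 + (A-1)^2/(2A) * ln((A-1)/(A+1))
xi = 1 + (228-1)^2/(2*228) * ln((228-1)/(228 +1))
xi = 0.0087463

0.0087463


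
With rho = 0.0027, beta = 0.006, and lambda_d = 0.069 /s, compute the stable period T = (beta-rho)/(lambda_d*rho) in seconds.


T = (beta - rho) / (lambda_d * rho)
T = (0.006 - 0.0027) / (0.069 * 0.0027)
T = 17.713 s

17.713


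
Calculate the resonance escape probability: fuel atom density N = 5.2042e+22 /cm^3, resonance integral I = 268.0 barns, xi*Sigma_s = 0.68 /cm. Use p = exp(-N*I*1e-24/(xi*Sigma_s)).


p = exp(-N * I * 1e-24 / (xi*Sigma_s))
p = exp(-5.2042e+22 * 268.0 * 1e-24 / 0.68)
p = 1.2369e-09

1.2369e-09


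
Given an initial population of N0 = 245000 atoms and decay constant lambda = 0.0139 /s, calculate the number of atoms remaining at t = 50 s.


N = N0 * exp(-lambda * t)
N = 245000 * exp(-0.0139 * 50)
N = 122273

122273


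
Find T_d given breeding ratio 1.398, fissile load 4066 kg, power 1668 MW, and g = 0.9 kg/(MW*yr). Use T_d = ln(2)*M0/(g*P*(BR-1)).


Breeding gain G = BR - 1 = 1.398 - 1 = 0.398
Fissile production rate = g * P * G = 0.9 * 1668 * 0.398 = 597.4776 kg/yr
T_d = ln(2) * M0 / (g * P * G)
T_d = ln(2) * 4066 / 597.4776 = 4.7171 yr

4.7171


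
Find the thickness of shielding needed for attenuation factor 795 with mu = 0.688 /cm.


x = ln(factor) / mu
x = ln(795) / 0.688
x = 9.7069 cm

9.7069


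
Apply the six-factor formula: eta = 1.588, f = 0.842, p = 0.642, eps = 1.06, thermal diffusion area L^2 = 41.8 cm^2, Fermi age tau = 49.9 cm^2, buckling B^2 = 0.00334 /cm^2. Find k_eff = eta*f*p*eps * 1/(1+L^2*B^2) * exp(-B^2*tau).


k_inf = eta*f*p*eps = 1.588*0.842*0.642*1.06 = 0.9099206
P_TNL = 1/(1 + L^2*B^2) = 1/(1 + 41.8*0.00334) = 0.8774916
P_FNL = exp(-B^2*tau) = exp(-0.00334*49.9) = 0.8464823
k_eff = k_inf * P_TNL * P_FNL = 0.9099206 * 0.8774916 * 0.8464823
k_eff = 0.67587

0.67587


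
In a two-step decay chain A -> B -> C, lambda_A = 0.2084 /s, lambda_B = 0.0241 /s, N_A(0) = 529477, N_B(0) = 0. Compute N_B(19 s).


N_B(t) = lambda_A * N_A0 / (lambda_B - lambda_A) * [exp(-lambda_A*t) - exp(-lambda_B*t)]
exp(-0.2084*19) = 0.01907074; exp(-0.0241*19) = 0.6326107
N_B = 0.2084 * 529477 / (0.0241 - 0.2084) * (0.01907074 - 0.6326107)
N_B = 367335

367335


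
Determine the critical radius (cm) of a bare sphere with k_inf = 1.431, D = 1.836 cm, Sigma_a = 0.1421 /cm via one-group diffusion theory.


L^2 = D / Sigma_a = 1.836 / 0.1421 = 12.92048 cm^2
B_m^2 = (k_inf - 1) / L^2 = (1.431 - 1) / 12.92048 = 0.03335789 /cm^2
For a bare sphere: B_g = pi/R, so R_c = pi / sqrt(B_m^2)
R_c = pi / sqrt(0.03335789) = 17.201 cm

17.201


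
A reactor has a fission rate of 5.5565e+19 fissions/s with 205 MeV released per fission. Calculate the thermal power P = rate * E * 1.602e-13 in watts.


P = fission_rate * E_MeV * 1.602e-13
P = 5.5565e+19 * 205 * 1.602e-13
P = 1.8248e+09 W

1.8248e+09


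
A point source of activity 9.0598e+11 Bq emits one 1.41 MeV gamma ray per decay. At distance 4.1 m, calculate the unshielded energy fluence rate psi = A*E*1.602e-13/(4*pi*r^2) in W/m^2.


psi = A * E * 1.602e-13 / (4*pi*r^2)
psi = 9.0598e+11 * 1.41 * 1.602e-13 / (4*pi*4.1^2)
psi = 9.6877e-04 W/m^2

9.6877e-04


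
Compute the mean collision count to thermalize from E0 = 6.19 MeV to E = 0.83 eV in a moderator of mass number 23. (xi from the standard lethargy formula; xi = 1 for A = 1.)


xi = 1 + (A-1)^2/(2A)*ln((A-1)/(A+1)) = 0.08448899 (for A = 23)
n = ln(E0/E) / xi
n = ln(6.19e6 / 0.83) / 0.08448899
n = ln(7.457831e+06) / 0.08448899 = 187.30

187.30


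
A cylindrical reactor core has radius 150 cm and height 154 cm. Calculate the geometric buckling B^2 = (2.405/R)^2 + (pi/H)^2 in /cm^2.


B^2 = (2.405/R)^2 + (pi/H)^2
B^2 = (2.405/150)^2 + (pi/154)^2
B^2 = 6.7323e-04 /cm^2

6.7323e-04


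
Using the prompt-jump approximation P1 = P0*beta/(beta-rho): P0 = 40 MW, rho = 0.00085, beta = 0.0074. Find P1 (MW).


P1/P0 = beta / (beta - rho)
P1/P0 = 0.0074 / (0.0074 - 0.00085) = 1.129771
P1 = 40 * 1.129771 = 45.191 MW

45.191


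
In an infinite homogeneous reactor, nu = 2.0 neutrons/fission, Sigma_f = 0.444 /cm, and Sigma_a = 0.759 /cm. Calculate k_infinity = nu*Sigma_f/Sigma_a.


k_inf = nu * Sigma_f / Sigma_a
k_inf = 2.0 * 0.444 / 0.759
k_inf = 1.1700

1.1700


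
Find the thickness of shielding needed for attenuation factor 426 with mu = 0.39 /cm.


x = ln(factor) / mu
x = ln(426) / 0.39
x = 15.524 cm

15.524


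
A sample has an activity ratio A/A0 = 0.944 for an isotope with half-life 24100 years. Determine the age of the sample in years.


lambda = ln(2) / t_half = ln(2) / 24100 = 2.876129e-05 /yr
t = -ln(A/A0) / lambda
t = -ln(0.944) / 2.876129e-05
t = 2003.7 yr

2003.7


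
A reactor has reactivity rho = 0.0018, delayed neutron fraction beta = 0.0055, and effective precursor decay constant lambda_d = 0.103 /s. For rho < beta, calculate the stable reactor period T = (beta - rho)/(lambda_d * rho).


T = (beta - rho) / (lambda_d * rho)
T = (0.0055 - 0.0018) / (0.103 * 0.0018)
T = 19.957 s

19.957


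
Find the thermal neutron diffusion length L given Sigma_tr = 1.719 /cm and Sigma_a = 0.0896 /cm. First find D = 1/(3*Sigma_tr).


D = 1 / (3 * Sigma_tr) = 1 / (3 * 1.719) = 0.1939112 cm
L = sqrt(D / Sigma_a)
L = sqrt(0.1939112 / 0.0896)
L = 1.4711 cm

1.4711


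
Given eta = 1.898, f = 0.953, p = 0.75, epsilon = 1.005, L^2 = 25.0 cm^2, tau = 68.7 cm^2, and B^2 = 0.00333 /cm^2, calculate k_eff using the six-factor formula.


k_inf = eta*f*p*eps = 1.898*0.953*0.75*1.005 = 1.363378
P_TNL = 1/(1 + L^2*B^2) = 1/(1 + 25.0*0.00333) = 0.9231479
P_FNL = exp(-B^2*tau) = exp(-0.00333*68.7) = 0.7955107
k_eff = k_inf * P_TNL * P_FNL = 1.363378 * 0.9231479 * 0.7955107
k_eff = 1.0012

1.0012


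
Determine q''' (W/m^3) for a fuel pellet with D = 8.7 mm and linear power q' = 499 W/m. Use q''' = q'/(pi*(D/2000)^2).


r = D / 2 / 1000 = 8.7 / 2 / 1000 = 0.00435 m
q''' = q' / (pi * r^2)
q''' = 499 / (pi * 0.00435^2)
q''' = 8.3941e+06 W/m^3

8.3941e+06


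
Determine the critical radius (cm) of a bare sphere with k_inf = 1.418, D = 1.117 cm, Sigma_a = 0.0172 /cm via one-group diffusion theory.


L^2 = D / Sigma_a = 1.117 / 0.0172 = 64.94186 cm^2
B_m^2 = (k_inf - 1) / L^2 = (1.418 - 1) / 64.94186 = 0.006436526 /cm^2
For a bare sphere: B_g = pi/R, so R_c = pi / sqrt(B_m^2)
R_c = pi / sqrt(0.006436526) = 39.158 cm

39.158


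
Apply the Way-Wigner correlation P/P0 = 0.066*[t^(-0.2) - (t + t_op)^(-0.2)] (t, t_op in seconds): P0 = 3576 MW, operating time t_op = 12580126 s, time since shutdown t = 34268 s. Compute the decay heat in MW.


P/P0 = 0.066 * [t^(-0.2) - (t + t_op)^(-0.2)]
P/P0 = 0.066 * [34268^(-0.2) - (34268 + 12580126)^(-0.2)]
P/P0 = 0.066 * [0.1238860 - 0.03800377] = 0.005668227
P = 3576 * 0.005668227 = 20.270 MW

20.270


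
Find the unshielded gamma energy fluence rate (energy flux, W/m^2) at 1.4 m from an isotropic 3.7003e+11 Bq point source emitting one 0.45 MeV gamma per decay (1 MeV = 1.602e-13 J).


psi = A * E * 1.602e-13 / (4*pi*r^2)
psi = 3.7003e+11 * 0.45 * 1.602e-13 / (4*pi*1.4^2)
psi = 0.0010830 W/m^2

0.0010830


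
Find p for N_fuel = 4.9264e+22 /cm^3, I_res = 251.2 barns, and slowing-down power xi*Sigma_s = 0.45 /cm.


p = exp(-N * I * 1e-24 / (xi*Sigma_s))
p = exp(-4.9264e+22 * 251.2 * 1e-24 / 0.45)
p = 1.1397e-12

1.1397e-12


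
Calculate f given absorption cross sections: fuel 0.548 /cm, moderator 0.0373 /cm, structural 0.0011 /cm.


f = Sigma_a_fuel / (Sigma_a_fuel + Sigma_a_mod + Sigma_a_other)
f = 0.548 / (0.548 + 0.0373 + 0.0011)
f = 0.93452

0.93452


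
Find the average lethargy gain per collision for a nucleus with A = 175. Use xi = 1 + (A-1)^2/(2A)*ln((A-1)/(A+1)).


xi = 1 + (A-1)^2/(2A) * ln((A-1)/(A+1))
xi = 1 + (175-1)^2/(2*175) * ln((175-1)/(175 +1))
xi = 0.011385

0.011385


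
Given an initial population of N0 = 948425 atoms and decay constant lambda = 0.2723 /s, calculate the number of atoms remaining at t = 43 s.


N = N0 * exp(-lambda * t)
N = 948425 * exp(-0.2723 * 43)
N = 7.7964

7.7964


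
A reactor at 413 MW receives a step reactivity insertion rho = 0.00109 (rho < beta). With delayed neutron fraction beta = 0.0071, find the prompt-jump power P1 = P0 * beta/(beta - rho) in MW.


P1/P0 = beta / (beta - rho)
P1/P0 = 0.0071 / (0.0071 - 0.00109) = 1.181364
P1 = 413 * 1.181364 = 487.90 MW

487.90


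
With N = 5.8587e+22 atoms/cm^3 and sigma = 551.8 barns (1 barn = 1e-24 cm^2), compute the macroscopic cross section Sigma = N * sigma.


Sigma = N * sigma_barns * 1e-24
Sigma = 5.8587e+22 * 551.8 * 1e-24
Sigma = 32.328 /cm

32.328


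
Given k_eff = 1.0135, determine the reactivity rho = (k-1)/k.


rho = (k_eff - 1) / k_eff
rho = (1.0135 - 1) / 1.0135
rho = 0.013320

0.013320


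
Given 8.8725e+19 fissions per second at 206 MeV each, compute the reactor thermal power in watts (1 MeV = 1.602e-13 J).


P = fission_rate * E_MeV * 1.602e-13
P = 8.8725e+19 * 206 * 1.602e-13
P = 2.9280e+09 W

2.9280e+09


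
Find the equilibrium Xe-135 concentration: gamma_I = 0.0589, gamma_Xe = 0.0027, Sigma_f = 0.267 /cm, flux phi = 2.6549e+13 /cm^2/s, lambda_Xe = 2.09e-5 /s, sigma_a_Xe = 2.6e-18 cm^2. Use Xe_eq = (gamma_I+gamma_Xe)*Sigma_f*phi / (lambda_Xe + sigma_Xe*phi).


Xe_eq = (gamma_I + gamma_Xe) * Sigma_f * phi / (lambda_Xe + sigma_Xe * phi)
Numerator = (0.0589 + 0.0027) * 0.267 * 2.6549e+13 = 4.366567e+11
Denominator = 2.09e-5 + 2.6e-18 * 2.6549e+13 = 8.992740e-05
Xe_eq = 4.366567e+11 / 8.992740e-05 = 4.8557e+15 /cm^3

4.8557e+15


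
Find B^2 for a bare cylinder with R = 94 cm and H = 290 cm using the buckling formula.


B^2 = (2.405/R)^2 + (pi/H)^2
B^2 = (2.405/94)^2 + (pi/290)^2
B^2 = 7.7195e-04 /cm^2

7.7195e-04


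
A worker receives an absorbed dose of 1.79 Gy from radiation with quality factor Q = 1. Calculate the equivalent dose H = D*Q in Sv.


H = D * Q
H = 1.79 * 1
H = 1.7900 Sv

1.7900


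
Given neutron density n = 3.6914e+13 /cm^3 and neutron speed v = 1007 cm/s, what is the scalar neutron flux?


phi = n * v
phi = 3.6914e+13 * 1007
phi = 3.7172e+16 /cm^2/s

3.7172e+16


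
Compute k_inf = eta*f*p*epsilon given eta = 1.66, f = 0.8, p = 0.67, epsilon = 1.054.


k_inf = eta * f * p * epsilon
k_inf = 1.66 * 0.8 * 0.67 * 1.054
k_inf = 0.93781

0.93781


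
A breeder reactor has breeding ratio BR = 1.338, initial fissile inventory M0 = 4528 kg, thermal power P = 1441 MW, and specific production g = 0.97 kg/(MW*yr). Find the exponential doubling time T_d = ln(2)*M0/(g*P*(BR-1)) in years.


Breeding gain G = BR - 1 = 1.338 - 1 = 0.338
Fissile production rate = g * P * G = 0.97 * 1441 * 0.338 = 472.44626 kg/yr
T_d = ln(2) * M0 / (g * P * G)
T_d = ln(2) * 4528 / 472.44626 = 6.6432 yr

6.6432
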